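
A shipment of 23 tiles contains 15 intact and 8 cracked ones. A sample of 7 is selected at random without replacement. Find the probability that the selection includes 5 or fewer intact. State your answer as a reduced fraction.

There are C(23,7) = 245157 ways to choose the 7.
Count the complement (more than 5 intact): C(15,6)·C(8,1) + C(15,7)·C(8,0) = 40040 + 6435 = 46475.
Probability = 1 − 46475/245157 = 198682/245157 = 18062/22287.

18062/22287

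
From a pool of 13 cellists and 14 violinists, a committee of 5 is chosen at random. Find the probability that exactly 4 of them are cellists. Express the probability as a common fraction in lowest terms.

There are C(27,5) = 80730 ways to choose 5 from 27.
Selections with exactly 4 cellists: choose 4 of the 13 cellists and 1 of the 14 violinists, C(13,4)·C(14,1) = 715·14 = 10010.
Probability = 10010/80730 = 77/621.

77/621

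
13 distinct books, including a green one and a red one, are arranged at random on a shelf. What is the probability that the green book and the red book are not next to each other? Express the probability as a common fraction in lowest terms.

There are 13! = 6227020800 arrangements.
Arrangements with the green book and the red book adjacent: 2·12! = 958003200.
So not adjacent: 6227020800 − 958003200 = 5269017600, probability 5269017600/6227020800 = 11/13.

11/13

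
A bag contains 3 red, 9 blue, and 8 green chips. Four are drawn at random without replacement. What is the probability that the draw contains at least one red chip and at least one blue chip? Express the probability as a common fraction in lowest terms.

There are C(20,4) = 4845 possible draws.
By inclusion-exclusion on the complements, draws missing all red or all blue: C(17,4) + C(11,4) − C(8,4) = 2380 + 330 − 70 = 2640.
So draws with at least one of each: 4845 − 2640 = 2205, probability 2205/4845 = 147/323.

147/323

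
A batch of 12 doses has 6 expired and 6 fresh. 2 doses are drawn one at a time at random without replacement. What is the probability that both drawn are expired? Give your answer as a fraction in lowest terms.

5/22

Multiply the conditional probabilities at each draw: 6/12 · 5/11 = 30/132 = 5/22.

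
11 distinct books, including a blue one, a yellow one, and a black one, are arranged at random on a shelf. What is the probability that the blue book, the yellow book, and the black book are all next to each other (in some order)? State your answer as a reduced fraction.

There are 11! = 39916800 arrangements.
Treat the three as one block: 9! placements × 3! orders within the block = 362880·6 = 2177280.
Probability = 2177280/39916800 = 3/55.

3/55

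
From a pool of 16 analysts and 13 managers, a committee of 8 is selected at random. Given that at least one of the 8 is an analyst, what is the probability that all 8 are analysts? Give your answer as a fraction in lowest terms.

Work in counts. Selections with at least one analyst: C(29,8) − C(13,8) = 4292145 − 1287 = 4290858.
Of those, selections where all 8 are analysts: C(16,8) = 12870.
Conditional probability = 12870/4290858 = 5/1667.

5/1667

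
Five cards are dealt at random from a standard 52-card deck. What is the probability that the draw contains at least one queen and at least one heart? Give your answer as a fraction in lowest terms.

229297/866320

There are C(52,5) = 2598960 possible draws.
By inclusion-exclusion on the complements, draws missing all queens or all hearts: C(48,5) + C(39,5) − C(36,5) = 1712304 + 575757 − 376992 = 1911069.
So draws with at least one of each: 2598960 − 1911069 = 687891, probability 687891/2598960 = 229297/866320.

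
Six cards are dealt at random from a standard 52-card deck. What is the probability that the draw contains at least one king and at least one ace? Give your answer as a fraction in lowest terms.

There are C(52,6) = 20358520 possible draws.
By inclusion-exclusion on the complements, draws missing all kings or all aces: C(48,6) + C(48,6) − C(44,6) = 12271512 + 12271512 − 7059052 = 17483972.
So draws with at least one of each: 20358520 − 17483972 = 2874548, probability 2874548/20358520 = 718637/5089630.

718637/5089630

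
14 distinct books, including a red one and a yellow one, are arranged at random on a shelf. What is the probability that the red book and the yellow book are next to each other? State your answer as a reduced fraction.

1/7

There are 14! = 87178291200 arrangements.
Treat the red book and the yellow book as a block: 13! arrangements of the blocks × 2 orders within the block = 2·6227020800 = 12454041600.
Probability = 12454041600/87178291200 = 1/7.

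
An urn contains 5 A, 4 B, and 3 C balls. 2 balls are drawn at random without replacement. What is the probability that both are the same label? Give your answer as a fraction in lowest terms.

19/66

There are C(12,2) = 66 ways to draw 2 balls.
All same label: C(5,2) + C(4,2) + C(3,2) = 10 + 6 + 3 = 19.
Probability = 19/66.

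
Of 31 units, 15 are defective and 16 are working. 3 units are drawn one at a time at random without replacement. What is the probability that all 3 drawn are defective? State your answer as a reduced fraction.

Multiply the conditional probabilities at each draw: 15/31 · 14/30 · 13/29 = 2730/26970 = 91/899.

91/899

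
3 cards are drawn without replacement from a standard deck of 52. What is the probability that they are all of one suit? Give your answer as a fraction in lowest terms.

There are C(52,3) = 22100 possible 3-card hands.
Hands of one suit: 4 suits × C(13,3) = 4·286 = 1144.
Probability = 1144/22100 = 22/425.

22/425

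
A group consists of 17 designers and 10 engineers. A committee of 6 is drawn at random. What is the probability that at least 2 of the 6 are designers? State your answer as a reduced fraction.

48586/49335

Total selections: C(27,6) = 296010.
Favorable selections (at least 2 designers): C(17,2)·C(10,4) + C(17,3)·C(10,3) + C(17,4)·C(10,2) + C(17,5)·C(10,1) + C(17,6)·C(10,0) = 28560 + 81600 + 107100 + 61880 + 12376 = 291516.
Probability = 291516/296010 = 48586/49335.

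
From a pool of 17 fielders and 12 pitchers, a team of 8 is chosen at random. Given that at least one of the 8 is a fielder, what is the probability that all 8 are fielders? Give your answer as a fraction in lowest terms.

13/2295

Work in counts. Selections with at least one fielder: C(29,8) − C(12,8) = 4292145 − 495 = 4291650.
Of those, selections where all 8 are fielders: C(17,8) = 24310.
Conditional probability = 24310/4291650 = 13/2295.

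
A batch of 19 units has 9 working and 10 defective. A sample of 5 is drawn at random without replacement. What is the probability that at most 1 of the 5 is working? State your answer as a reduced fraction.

Total selections: C(19,5) = 11628.
Favorable selections (at most 1 working): C(9,0)·C(10,5) + C(9,1)·C(10,4) = 252 + 1890 = 2142.
Probability = 2142/11628 = 7/38.

7/38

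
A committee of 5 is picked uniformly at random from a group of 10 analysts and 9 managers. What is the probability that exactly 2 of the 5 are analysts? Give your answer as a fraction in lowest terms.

105/323

Total number of selections: C(19,5) = 11628.
Selections with exactly 2 analysts: choose 2 of the 10 analysts and 3 of the 9 managers, C(10,2)·C(9,3) = 45·84 = 3780.
Probability = 3780/11628 = 105/323.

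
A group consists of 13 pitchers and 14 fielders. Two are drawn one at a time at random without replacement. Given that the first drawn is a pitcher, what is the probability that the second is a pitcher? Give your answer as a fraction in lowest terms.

6/13

After removing one pitcher, 26 remain: 12 pitchers and 14 fielders.
So the probability the next is a pitcher is 12/26 = 6/13.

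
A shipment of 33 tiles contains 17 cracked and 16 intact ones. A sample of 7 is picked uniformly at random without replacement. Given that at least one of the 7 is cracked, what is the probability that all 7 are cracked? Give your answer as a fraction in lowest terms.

13/2848

Work in counts. Selections with at least one cracked: C(33,7) − C(16,7) = 4272048 − 11440 = 4260608.
Of those, selections where all 7 are cracked: C(17,7) = 19448.
Conditional probability = 19448/4260608 = 13/2848.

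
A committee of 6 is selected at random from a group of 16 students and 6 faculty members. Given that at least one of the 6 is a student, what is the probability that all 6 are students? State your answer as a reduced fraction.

Work in counts. Selections with at least one student: C(22,6) − C(6,6) = 74613 − 1 = 74612.
Of those, selections where all 6 are students: C(16,6) = 8008.
Conditional probability = 8008/74612 = 2002/18653.

2002/18653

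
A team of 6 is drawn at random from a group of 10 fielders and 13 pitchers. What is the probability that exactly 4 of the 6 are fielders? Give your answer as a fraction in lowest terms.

780/4807

There are C(23,6) = 100947 ways to choose 6 from 23.
Selections with exactly 4 fielders: choose 4 of the 10 fielders and 2 of the 13 pitchers, C(10,4)·C(13,2) = 210·78 = 16380.
Probability = 16380/100947 = 780/4807.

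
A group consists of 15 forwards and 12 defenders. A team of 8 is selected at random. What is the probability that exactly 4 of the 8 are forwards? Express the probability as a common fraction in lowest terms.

7/23

Total number of selections: C(27,8) = 2220075.
Selections with exactly 4 forwards: choose 4 of the 15 forwards and 4 of the 12 defenders, C(15,4)·C(12,4) = 1365·495 = 675675.
Probability = 675675/2220075 = 7/23.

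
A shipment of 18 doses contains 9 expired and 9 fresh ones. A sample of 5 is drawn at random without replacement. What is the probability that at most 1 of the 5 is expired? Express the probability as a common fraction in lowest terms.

Total selections: C(18,5) = 8568.
Favorable selections (at most 1 expired): C(9,0)·C(9,5) + C(9,1)·C(9,4) = 126 + 1134 = 1260.
Probability = 1260/8568 = 5/34.

5/34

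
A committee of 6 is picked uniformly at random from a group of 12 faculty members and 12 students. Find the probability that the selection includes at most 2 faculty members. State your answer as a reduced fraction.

There are C(24,6) = 134596 ways to choose the 6.
Favorable selections (at most 2 faculty members): C(12,0)·C(12,6) + C(12,1)·C(12,5) + C(12,2)·C(12,4) = 924 + 9504 + 32670 = 43098.
Probability = 43098/134596 = 1959/6118.

1959/6118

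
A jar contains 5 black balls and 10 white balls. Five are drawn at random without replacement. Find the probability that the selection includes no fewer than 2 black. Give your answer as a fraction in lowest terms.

81/143

There are C(15,5) = 3003 ways to choose the 5.
Favorable selections (no fewer than 2 black): C(5,2)·C(10,3) + C(5,3)·C(10,2) + C(5,4)·C(10,1) + C(5,5)·C(10,0) = 1200 + 450 + 50 + 1 = 1701.
Probability = 1701/3003 = 81/143.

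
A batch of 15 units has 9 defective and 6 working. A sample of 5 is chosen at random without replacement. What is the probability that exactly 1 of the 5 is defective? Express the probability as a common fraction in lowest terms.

The sample space is all 5-subsets of the 15: C(15,5) = 3003.
Selections with exactly 1 defective: choose 1 of the 9 defective and 4 of the 6 working, C(9,1)·C(6,4) = 9·15 = 135.
Probability = 135/3003 = 45/1001.

45/1001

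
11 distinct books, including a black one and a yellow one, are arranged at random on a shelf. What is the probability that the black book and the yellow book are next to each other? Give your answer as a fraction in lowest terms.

There are 11! = 39916800 arrangements.
Treat the black book and the yellow book as a block: 10! arrangements of the blocks × 2 orders within the block = 2·3628800 = 7257600.
Probability = 7257600/39916800 = 2/11.

2/11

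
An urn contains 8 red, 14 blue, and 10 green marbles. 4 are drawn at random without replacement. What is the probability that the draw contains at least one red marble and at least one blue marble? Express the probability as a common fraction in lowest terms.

5621/8990

There are C(32,4) = 35960 possible draws.
By inclusion-exclusion on the complements, draws missing all red or all blue: C(24,4) + C(18,4) − C(10,4) = 10626 + 3060 − 210 = 13476.
So draws with at least one of each: 35960 − 13476 = 22484, probability 22484/35960 = 5621/8990.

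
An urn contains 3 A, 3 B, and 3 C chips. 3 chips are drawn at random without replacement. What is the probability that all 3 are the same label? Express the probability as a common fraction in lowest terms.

1/28

There are C(9,3) = 84 ways to draw 3 chips.
All same label: C(3,3) + C(3,3) + C(3,3) = 1 + 1 + 1 = 3.
Probability = 3/84 = 1/28.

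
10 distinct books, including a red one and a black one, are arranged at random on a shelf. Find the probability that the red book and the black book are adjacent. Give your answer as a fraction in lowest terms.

1/5

There are 10! = 3628800 arrangements.
Treat the red book and the black book as a block: 9! arrangements of the blocks × 2 orders within the block = 2·362880 = 725760.
Probability = 725760/3628800 = 1/5.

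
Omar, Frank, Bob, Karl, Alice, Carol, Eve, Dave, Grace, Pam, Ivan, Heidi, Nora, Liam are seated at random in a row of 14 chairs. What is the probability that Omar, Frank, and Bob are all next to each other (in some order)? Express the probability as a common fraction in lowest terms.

3/91

There are 14! = 87178291200 arrangements.
Treat the three as one block: 12! placements × 3! orders within the block = 479001600·6 = 2874009600.
Probability = 2874009600/87178291200 = 3/91.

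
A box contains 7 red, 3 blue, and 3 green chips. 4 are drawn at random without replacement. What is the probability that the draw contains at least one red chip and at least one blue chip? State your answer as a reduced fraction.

There are C(13,4) = 715 possible draws.
By inclusion-exclusion on the complements, draws missing all red or all blue: C(6,4) + C(10,4) − C(3,4) = 15 + 210 − 0 = 225.
So draws with at least one of each: 715 − 225 = 490, probability 490/715 = 98/143.

98/143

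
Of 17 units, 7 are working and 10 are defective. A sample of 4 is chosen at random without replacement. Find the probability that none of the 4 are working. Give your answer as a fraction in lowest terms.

There are C(17,4) = 2380 possible selections.
Selections with no working (all defective): C(10,4) = 210.
Probability = 210/2380 = 3/34.

3/34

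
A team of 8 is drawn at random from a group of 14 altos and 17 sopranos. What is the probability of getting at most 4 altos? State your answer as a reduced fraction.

Total selections: C(31,8) = 7888725.
Favorable selections (at most 4 altos): C(14,0)·C(17,8) + C(14,1)·C(17,7) + C(14,2)·C(17,6) + C(14,3)·C(17,5) + C(14,4)·C(17,4) = 24310 + 272272 + 1126216 + 2252432 + 2382380 = 6057610.
Probability = 6057610/7888725 = 93194/121365.

93194/121365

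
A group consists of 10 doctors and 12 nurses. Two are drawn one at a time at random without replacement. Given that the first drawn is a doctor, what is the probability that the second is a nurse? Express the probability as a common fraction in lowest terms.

4/7

After removing one doctor, 21 remain: 9 doctors and 12 nurses.
So the probability the next is a nurse is 12/21 = 4/7.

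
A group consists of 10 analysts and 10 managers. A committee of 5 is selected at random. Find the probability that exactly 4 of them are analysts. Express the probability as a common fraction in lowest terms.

Total number of selections: C(20,5) = 15504.
Selections with exactly 4 analysts: choose 4 of the 10 analysts and 1 of the 10 managers, C(10,4)·C(10,1) = 210·10 = 2100.
Probability = 2100/15504 = 175/1292.

175/1292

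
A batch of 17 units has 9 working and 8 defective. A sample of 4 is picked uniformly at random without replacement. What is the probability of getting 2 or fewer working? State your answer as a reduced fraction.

There are C(17,4) = 2380 ways to choose the 4.
Count the complement (more than 2 working): C(9,3)·C(8,1) + C(9,4)·C(8,0) = 672 + 126 = 798.
Probability = 1 − 798/2380 = 1582/2380 = 113/170.

113/170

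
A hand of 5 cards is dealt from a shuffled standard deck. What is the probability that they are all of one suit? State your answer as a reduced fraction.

33/16660

There are C(52,5) = 2598960 possible 5-card hands.
Hands of one suit: 4 suits × C(13,5) = 4·1287 = 5148.
Probability = 5148/2598960 = 33/16660.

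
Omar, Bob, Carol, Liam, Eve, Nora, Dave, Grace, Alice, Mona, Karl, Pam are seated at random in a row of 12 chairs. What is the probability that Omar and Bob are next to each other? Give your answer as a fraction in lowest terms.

There are 12! = 479001600 arrangements.
Treat Omar and Bob as a block: 11! arrangements of the blocks × 2 orders within the block = 2·39916800 = 79833600.
Probability = 79833600/479001600 = 1/6.

1/6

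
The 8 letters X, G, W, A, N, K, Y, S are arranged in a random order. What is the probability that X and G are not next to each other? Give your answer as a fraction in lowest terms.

3/4

There are 8! = 40320 arrangements.
Arrangements with X and G adjacent: 2·7! = 10080.
So not adjacent: 40320 − 10080 = 30240, probability 30240/40320 = 3/4.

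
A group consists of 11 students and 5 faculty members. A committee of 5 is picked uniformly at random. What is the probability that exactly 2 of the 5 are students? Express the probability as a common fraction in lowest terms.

275/2184

Total number of selections: C(16,5) = 4368.
Selections with exactly 2 students: choose 2 of the 11 students and 3 of the 5 faculty members, C(11,2)·C(5,3) = 55·10 = 550.
Probability = 550/4368 = 275/2184.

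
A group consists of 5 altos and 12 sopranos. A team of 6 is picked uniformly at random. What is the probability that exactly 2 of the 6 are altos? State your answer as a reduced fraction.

The sample space is all 6-subsets of the 17: C(17,6) = 12376.
Selections with exactly 2 altos: choose 2 of the 5 altos and 4 of the 12 sopranos, C(5,2)·C(12,4) = 10·495 = 4950.
Probability = 4950/12376 = 2475/6188.

2475/6188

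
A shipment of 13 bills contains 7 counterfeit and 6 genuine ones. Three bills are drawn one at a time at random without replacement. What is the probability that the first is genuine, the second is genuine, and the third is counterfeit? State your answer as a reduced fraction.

Multiply the conditional probabilities at each draw: 6/13 · 5/12 · 7/11 = 210/1716 = 35/286.

35/286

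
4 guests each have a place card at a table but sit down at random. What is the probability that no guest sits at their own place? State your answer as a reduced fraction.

3/8

There are 4! = 24 seatings.
By inclusion-exclusion, seatings with no fixed points: C(4,0)·4! − C(4,1)·3! + C(4,2)·2! − C(4,3)·1! + C(4,4)·0! = 9.
Probability = 9/24 = 3/8.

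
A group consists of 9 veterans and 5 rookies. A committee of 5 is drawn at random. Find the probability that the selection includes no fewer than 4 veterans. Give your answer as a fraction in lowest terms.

There are C(14,5) = 2002 ways to choose the 5.
Favorable selections (no fewer than 4 veterans): C(9,4)·C(5,1) + C(9,5)·C(5,0) = 630 + 126 = 756.
Probability = 756/2002 = 54/143.

54/143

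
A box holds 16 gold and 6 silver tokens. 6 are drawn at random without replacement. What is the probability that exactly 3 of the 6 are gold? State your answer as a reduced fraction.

The sample space is all 6-subsets of the 22: C(22,6) = 74613.
Selections with exactly 3 gold: choose 3 of the 16 gold and 3 of the 6 silver, C(16,3)·C(6,3) = 560·20 = 11200.
Probability = 11200/74613 = 1600/10659.

1600/10659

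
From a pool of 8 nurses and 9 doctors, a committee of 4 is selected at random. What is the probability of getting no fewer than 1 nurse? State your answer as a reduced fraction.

There are C(17,4) = 2380 ways to choose the 4.
The complement is all 4 are doctors: C(9,4) = 126.
Probability = 1 − 126/2380 = 2254/2380 = 161/170.

161/170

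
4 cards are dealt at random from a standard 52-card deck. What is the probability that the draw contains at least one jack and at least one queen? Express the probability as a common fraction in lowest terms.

1332/20825

There are C(52,4) = 270725 possible draws.
By inclusion-exclusion on the complements, draws missing all jacks or all queens: C(48,4) + C(48,4) − C(44,4) = 194580 + 194580 − 135751 = 253409.
So draws with at least one of each: 270725 − 253409 = 17316, probability 17316/270725 = 1332/20825.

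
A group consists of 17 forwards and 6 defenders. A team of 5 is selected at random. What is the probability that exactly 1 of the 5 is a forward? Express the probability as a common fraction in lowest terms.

255/33649

Total number of selections: C(23,5) = 33649.
Selections with exactly 1 forward: choose 1 of the 17 forwards and 4 of the 6 defenders, C(17,1)·C(6,4) = 17·15 = 255.
Probability = 255/33649.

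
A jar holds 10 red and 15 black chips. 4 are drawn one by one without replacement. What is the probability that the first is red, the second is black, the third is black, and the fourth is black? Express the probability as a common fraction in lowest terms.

Multiply the conditional probabilities at each draw: 10/25 · 15/24 · 14/23 · 13/22 = 27300/303600 = 91/1012.

91/1012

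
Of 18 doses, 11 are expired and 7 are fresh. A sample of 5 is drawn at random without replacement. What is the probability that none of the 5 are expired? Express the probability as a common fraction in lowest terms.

There are C(18,5) = 8568 possible selections.
Selections with no expired (all fresh): C(7,5) = 21.
Probability = 21/8568 = 1/408.

1/408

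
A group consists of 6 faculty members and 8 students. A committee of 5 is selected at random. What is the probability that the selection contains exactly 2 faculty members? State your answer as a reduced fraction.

60/143

Total number of selections: C(14,5) = 2002.
Selections with exactly 2 faculty members: choose 2 of the 6 faculty members and 3 of the 8 students, C(6,2)·C(8,3) = 15·56 = 840.
Probability = 840/2002 = 60/143.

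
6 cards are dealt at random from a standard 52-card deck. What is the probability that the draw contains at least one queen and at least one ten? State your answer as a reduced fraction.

There are C(52,6) = 20358520 possible draws.
By inclusion-exclusion on the complements, draws missing all queens or all tens: C(48,6) + C(48,6) − C(44,6) = 12271512 + 12271512 − 7059052 = 17483972.
So draws with at least one of each: 20358520 − 17483972 = 2874548, probability 2874548/20358520 = 718637/5089630.

718637/5089630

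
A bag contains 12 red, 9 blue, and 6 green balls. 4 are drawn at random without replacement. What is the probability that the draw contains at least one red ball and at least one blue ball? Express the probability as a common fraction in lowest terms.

There are C(27,4) = 17550 possible draws.
By inclusion-exclusion on the complements, draws missing all red or all blue: C(15,4) + C(18,4) − C(6,4) = 1365 + 3060 − 15 = 4410.
So draws with at least one of each: 17550 − 4410 = 13140, probability 13140/17550 = 146/195.

146/195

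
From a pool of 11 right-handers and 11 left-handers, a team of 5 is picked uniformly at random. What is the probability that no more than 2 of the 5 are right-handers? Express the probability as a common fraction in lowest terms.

There are C(22,5) = 26334 ways to choose the 5.
Favorable selections (no more than 2 right-handers): C(11,0)·C(11,5) + C(11,1)·C(11,4) + C(11,2)·C(11,3) = 462 + 3630 + 9075 = 13167.
Probability = 13167/26334 = 1/2.

1/2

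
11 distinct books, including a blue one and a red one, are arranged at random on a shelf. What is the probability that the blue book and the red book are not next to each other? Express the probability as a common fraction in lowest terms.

9/11

There are 11! = 39916800 arrangements.
Arrangements with the blue book and the red book adjacent: 2·10! = 7257600.
So not adjacent: 39916800 − 7257600 = 32659200, probability 32659200/39916800 = 9/11.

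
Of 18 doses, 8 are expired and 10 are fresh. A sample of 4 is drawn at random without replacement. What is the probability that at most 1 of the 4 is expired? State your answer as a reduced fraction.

Total selections: C(18,4) = 3060.
Favorable selections (at most 1 expired): C(8,0)·C(10,4) + C(8,1)·C(10,3) = 210 + 960 = 1170.
Probability = 1170/3060 = 13/34.

13/34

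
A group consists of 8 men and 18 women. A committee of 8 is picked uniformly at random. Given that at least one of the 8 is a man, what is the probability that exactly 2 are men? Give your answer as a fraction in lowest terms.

5712/16687

Work in counts. Selections with at least one man: C(26,8) − C(18,8) = 1562275 − 43758 = 1518517.
Of those, selections where exactly 2 are men: C(8,2)·C(18,6) = 28·18564 = 519792.
Conditional probability = 519792/1518517 = 5712/16687.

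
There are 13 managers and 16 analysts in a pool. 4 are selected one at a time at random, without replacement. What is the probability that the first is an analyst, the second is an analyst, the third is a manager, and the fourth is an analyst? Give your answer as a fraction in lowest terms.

Multiply the conditional probabilities at each draw: 16/29 · 15/28 · 13/27 · 14/26 = 43680/570024 = 20/261.

20/261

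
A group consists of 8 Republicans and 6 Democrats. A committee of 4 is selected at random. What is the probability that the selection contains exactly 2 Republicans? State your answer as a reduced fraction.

60/143

Total number of selections: C(14,4) = 1001.
Selections with exactly 2 Republicans: choose 2 of the 8 Republicans and 2 of the 6 Democrats, C(8,2)·C(6,2) = 28·15 = 420.
Probability = 420/1001 = 60/143.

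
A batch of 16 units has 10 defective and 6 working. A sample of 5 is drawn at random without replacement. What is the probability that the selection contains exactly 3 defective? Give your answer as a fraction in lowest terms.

There are C(16,5) = 4368 ways to choose 5 from 16.
Selections with exactly 3 defective: choose 3 of the 10 defective and 2 of the 6 working, C(10,3)·C(6,2) = 120·15 = 1800.
Probability = 1800/4368 = 75/182.

75/182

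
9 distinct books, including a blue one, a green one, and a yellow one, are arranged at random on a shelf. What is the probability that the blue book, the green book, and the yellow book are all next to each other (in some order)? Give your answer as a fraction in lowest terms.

There are 9! = 362880 arrangements.
Treat the three as one block: 7! placements × 3! orders within the block = 5040·6 = 30240.
Probability = 30240/362880 = 1/12.

1/12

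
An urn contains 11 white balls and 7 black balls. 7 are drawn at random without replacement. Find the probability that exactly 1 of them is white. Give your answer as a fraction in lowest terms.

Total number of selections: C(18,7) = 31824.
Selections with exactly 1 white: choose 1 of the 11 white and 6 of the 7 black, C(11,1)·C(7,6) = 11·7 = 77.
Probability = 77/31824.

77/31824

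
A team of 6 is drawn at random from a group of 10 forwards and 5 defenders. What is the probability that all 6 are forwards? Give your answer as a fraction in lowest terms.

6/143

There are C(15,6) = 5005 possible selections.
Selections with all forwards: C(10,6) = 210.
Probability = 210/5005 = 6/143.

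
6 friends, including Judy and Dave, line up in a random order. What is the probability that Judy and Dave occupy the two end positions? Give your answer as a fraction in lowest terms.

There are 6! = 720 arrangements.
Place Judy and Dave at the ends in 2 ways, arrange the remaining 4 in 4! = 24 ways: 2·24 = 48.
Probability = 48/720 = 1/15.

1/15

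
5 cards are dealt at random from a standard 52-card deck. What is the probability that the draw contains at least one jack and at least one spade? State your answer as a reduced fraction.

229297/866320

There are C(52,5) = 2598960 possible draws.
By inclusion-exclusion on the complements, draws missing all jacks or all spades: C(48,5) + C(39,5) − C(36,5) = 1712304 + 575757 − 376992 = 1911069.
So draws with at least one of each: 2598960 − 1911069 = 687891, probability 687891/2598960 = 229297/866320.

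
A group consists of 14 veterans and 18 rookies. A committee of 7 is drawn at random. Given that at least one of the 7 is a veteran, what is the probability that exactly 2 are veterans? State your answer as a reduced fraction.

833/3562

Work in counts. Selections with at least one veteran: C(32,7) − C(18,7) = 3365856 − 31824 = 3334032.
Of those, selections where exactly 2 are veterans: C(14,2)·C(18,5) = 91·8568 = 779688.
Conditional probability = 779688/3334032 = 833/3562.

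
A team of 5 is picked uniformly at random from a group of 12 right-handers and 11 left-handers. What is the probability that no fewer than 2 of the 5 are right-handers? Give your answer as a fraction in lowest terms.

2657/3059

There are C(23,5) = 33649 ways to choose the 5.
Count the complement (fewer than 2 right-handers): C(12,0)·C(11,5) + C(12,1)·C(11,4) = 462 + 3960 = 4422.
Probability = 1 − 4422/33649 = 29227/33649 = 2657/3059.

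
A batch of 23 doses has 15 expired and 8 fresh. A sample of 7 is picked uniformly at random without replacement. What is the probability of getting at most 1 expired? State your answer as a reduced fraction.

428/245157

Total selections: C(23,7) = 245157.
Favorable selections (at most 1 expired): C(15,0)·C(8,7) + C(15,1)·C(8,6) = 8 + 420 = 428.
Probability = 428/245157.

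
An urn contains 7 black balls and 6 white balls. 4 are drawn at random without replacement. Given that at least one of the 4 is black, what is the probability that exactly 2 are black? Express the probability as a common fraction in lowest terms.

Work in counts. Selections with at least one black: C(13,4) − C(6,4) = 715 − 15 = 700.
Of those, selections where exactly 2 are black: C(7,2)·C(6,2) = 21·15 = 315.
Conditional probability = 315/700 = 9/20.

9/20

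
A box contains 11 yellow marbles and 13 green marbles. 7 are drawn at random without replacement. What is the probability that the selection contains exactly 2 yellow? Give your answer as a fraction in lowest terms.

715/3496

The sample space is all 7-subsets of the 24: C(24,7) = 346104.
Selections with exactly 2 yellow: choose 2 of the 11 yellow and 5 of the 13 green, C(11,2)·C(13,5) = 55·1287 = 70785.
Probability = 70785/346104 = 715/3496.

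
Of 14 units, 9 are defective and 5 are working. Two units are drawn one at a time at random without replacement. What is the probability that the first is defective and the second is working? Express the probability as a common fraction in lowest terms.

Multiply the conditional probabilities at each draw: 9/14 · 5/13 = 45/182.

45/182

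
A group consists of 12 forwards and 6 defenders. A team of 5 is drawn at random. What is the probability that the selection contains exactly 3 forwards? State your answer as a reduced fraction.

275/714

The sample space is all 5-subsets of the 18: C(18,5) = 8568.
Selections with exactly 3 forwards: choose 3 of the 12 forwards and 2 of the 6 defenders, C(12,3)·C(6,2) = 220·15 = 3300.
Probability = 3300/8568 = 275/714.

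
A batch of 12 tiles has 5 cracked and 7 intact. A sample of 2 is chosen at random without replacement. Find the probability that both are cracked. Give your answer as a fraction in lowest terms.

5/33

There are C(12,2) = 66 possible selections.
Selections with all cracked: C(5,2) = 10.
Probability = 10/66 = 5/33.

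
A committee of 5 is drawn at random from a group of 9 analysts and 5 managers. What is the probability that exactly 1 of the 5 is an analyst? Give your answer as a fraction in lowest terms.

45/2002

There are C(14,5) = 2002 ways to choose 5 from 14.
Selections with exactly 1 analyst: choose 1 of the 9 analysts and 4 of the 5 managers, C(9,1)·C(5,4) = 9·5 = 45.
Probability = 45/2002.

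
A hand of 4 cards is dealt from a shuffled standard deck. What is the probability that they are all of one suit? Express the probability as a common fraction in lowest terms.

There are C(52,4) = 270725 possible 4-card hands.
Hands of one suit: 4 suits × C(13,4) = 4·715 = 2860.
Probability = 2860/270725 = 44/4165.

44/4165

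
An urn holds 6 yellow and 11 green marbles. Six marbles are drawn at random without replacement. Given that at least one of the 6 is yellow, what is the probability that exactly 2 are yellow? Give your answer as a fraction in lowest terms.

Work in counts. Selections with at least one yellow: C(17,6) − C(11,6) = 12376 − 462 = 11914.
Of those, selections where exactly 2 are yellow: C(6,2)·C(11,4) = 15·330 = 4950.
Conditional probability = 4950/11914 = 2475/5957.

2475/5957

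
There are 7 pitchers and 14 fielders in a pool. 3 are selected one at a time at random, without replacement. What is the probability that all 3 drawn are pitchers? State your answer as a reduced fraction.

1/38

Multiply the conditional probabilities at each draw: 7/21 · 6/20 · 5/19 = 210/7980 = 1/38.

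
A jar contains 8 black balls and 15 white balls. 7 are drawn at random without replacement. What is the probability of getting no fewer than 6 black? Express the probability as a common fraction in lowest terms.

Total selections: C(23,7) = 245157.
Favorable selections (no fewer than 6 black): C(8,6)·C(15,1) + C(8,7)·C(15,0) = 420 + 8 = 428.
Probability = 428/245157.

428/245157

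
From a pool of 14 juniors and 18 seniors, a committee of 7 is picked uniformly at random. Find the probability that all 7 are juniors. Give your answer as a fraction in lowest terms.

11/10788

There are C(32,7) = 3365856 possible selections.
Selections with all juniors: C(14,7) = 3432.
Probability = 3432/3365856 = 11/10788.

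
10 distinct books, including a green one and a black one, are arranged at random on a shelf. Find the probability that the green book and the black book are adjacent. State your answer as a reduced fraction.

1/5

There are 10! = 3628800 arrangements.
Treat the green book and the black book as a block: 9! arrangements of the blocks × 2 orders within the block = 2·362880 = 725760.
Probability = 725760/3628800 = 1/5.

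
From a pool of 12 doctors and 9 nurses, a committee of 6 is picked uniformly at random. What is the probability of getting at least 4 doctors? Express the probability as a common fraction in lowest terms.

Total selections: C(21,6) = 54264.
Favorable selections (at least 4 doctors): C(12,4)·C(9,2) + C(12,5)·C(9,1) + C(12,6)·C(9,0) = 17820 + 7128 + 924 = 25872.
Probability = 25872/54264 = 154/323.

154/323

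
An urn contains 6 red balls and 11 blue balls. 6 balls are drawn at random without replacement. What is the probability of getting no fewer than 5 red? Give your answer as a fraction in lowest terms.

Total selections: C(17,6) = 12376.
Favorable selections (no fewer than 5 red): C(6,5)·C(11,1) + C(6,6)·C(11,0) = 66 + 1 = 67.
Probability = 67/12376.

67/12376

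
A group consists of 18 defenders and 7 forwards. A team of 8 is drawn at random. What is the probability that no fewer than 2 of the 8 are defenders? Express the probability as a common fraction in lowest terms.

120173/120175

There are C(25,8) = 1081575 ways to choose the 8.
The complement is exactly 1 defenders: C(18,1)·C(7,7) = 18.
Probability = 1 − 18/1081575 = 1081557/1081575 = 120173/120175.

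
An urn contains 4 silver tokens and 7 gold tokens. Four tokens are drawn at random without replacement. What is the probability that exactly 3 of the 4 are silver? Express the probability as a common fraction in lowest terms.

There are C(11,4) = 330 ways to choose 4 from 11.
Selections with exactly 3 silver: choose 3 of the 4 silver and 1 of the 7 gold, C(4,3)·C(7,1) = 4·7 = 28.
Probability = 28/330 = 14/165.

14/165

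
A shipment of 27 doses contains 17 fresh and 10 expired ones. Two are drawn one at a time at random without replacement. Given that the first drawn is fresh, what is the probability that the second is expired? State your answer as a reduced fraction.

After removing one fresh, 26 remain: 16 fresh and 10 expired.
So the probability the next is expired is 10/26 = 5/13.

5/13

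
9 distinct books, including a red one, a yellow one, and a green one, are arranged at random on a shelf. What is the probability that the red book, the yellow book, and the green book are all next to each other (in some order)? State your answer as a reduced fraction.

There are 9! = 362880 arrangements.
Treat the three as one block: 7! placements × 3! orders within the block = 5040·6 = 30240.
Probability = 30240/362880 = 1/12.

1/12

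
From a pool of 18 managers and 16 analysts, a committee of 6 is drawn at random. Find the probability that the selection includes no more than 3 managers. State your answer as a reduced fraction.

Total selections: C(34,6) = 1344904.
Count the complement (more than 3 managers): C(18,4)·C(16,2) + C(18,5)·C(16,1) + C(18,6)·C(16,0) = 367200 + 137088 + 18564 = 522852.
Probability = 1 − 522852/1344904 = 822052/1344904 = 1099/1798.

1099/1798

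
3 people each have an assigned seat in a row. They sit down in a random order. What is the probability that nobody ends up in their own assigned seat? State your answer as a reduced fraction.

There are 3! = 6 seatings.
By inclusion-exclusion, seatings with no fixed points: C(3,0)·3! − C(3,1)·2! + C(3,2)·1! − C(3,3)·0! = 2.
Probability = 2/6 = 1/3.

1/3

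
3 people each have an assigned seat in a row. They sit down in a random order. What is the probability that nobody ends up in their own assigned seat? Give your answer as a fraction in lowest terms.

There are 3! = 6 seatings.
By inclusion-exclusion, seatings with no fixed points: C(3,0)·3! − C(3,1)·2! + C(3,2)·1! − C(3,3)·0! = 2.
Probability = 2/6 = 1/3.

1/3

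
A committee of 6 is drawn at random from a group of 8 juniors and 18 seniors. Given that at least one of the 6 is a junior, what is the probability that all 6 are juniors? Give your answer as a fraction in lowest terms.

Work in counts. Selections with at least one junior: C(26,6) − C(18,6) = 230230 − 18564 = 211666.
Of those, selections where all 6 are juniors: C(8,6) = 28.
Conditional probability = 28/211666 = 2/15119.

2/15119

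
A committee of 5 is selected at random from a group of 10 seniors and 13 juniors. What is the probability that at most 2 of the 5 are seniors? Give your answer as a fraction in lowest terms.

There are C(23,5) = 33649 ways to choose the 5.
Favorable selections (at most 2 seniors): C(10,0)·C(13,5) + C(10,1)·C(13,4) + C(10,2)·C(13,3) = 1287 + 7150 + 12870 = 21307.
Probability = 21307/33649 = 1937/3059.

1937/3059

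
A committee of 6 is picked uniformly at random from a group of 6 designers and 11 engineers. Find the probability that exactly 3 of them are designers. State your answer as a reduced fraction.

825/3094

The sample space is all 6-subsets of the 17: C(17,6) = 12376.
Selections with exactly 3 designers: choose 3 of the 6 designers and 3 of the 11 engineers, C(6,3)·C(11,3) = 20·165 = 3300.
Probability = 3300/12376 = 825/3094.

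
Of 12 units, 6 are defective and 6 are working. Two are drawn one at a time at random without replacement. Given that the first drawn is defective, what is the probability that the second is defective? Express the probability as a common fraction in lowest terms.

5/11

After removing one defective, 11 remain: 5 defective and 6 working.
So the probability the next is defective is 5/11.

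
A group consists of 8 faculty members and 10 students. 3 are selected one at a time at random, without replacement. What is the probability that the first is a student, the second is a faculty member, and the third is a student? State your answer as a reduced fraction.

Multiply the conditional probabilities at each draw: 10/18 · 8/17 · 9/16 = 720/4896 = 5/34.

5/34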